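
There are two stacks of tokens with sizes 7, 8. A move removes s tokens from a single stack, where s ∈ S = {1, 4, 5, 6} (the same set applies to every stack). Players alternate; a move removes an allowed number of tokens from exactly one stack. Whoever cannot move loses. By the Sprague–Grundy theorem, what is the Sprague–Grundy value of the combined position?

All stacks use S = {1, 4, 5, 6}:
n : 0 1 2 3 4 5 6 7 8
G : 0 1 0 1 2 3 2 3 4
Stack A: G(7) = 3.
Stack B: G(8) = 4.
Combined Grundy value = 3 ⊕ 4 = 7.

7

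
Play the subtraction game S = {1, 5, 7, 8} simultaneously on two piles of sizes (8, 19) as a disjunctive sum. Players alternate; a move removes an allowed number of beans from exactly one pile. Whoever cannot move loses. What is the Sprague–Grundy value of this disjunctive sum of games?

2

All piles use S = {1, 5, 7, 8}:
n :  0  1  2  3  4  5  6  7  8  9 10 11 12 13 14 15 16 17 18 19
G :  0  1  0  1  0  1  0  1  2  3  2  3  2  3  2  0  1  0  1  0
Pile A: G(8) = 2.
Pile B: G(19) = 0.
Combined Grundy value = 2 ⊕ 0 = 2.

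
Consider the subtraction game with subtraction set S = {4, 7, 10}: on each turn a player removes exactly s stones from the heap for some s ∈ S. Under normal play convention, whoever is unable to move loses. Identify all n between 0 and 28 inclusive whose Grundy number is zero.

n :  0  1  2  3  4  5  6  7  8  9 10 11 12 13 14 15 16 17 18 19 20 21 22 23 24 25 26 27 28
G :  0  0  0  0  1  1  1  1  2  2  2  2  3  3  0  0  0  0  1  1  1  1  2  2  2  2  3  3  0
P-positions are exactly the n with G(n) = 0.

0, 1, 2, 3, 14, 15, 16, 17, 28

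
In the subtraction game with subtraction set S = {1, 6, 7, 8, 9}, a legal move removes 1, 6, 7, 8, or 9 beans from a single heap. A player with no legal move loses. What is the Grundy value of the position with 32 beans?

0

G(0) = 0
G(1) = mex{0} = 1
G(2) = mex{1} = 0
G(3) = mex{0} = 1
G(4) = mex{1} = 0
G(5) = mex{0} = 1
G(6) = mex{1,0} = 2
G(7) = mex{2,1,0} = 3
G(8) = mex{3,0,1,0} = 2
G(9) = mex{2,1,0,1,0} = 3
G(10) = mex{3,0,1,0,1} = 2
G(11) = mex{2,1,0,1,0} = 3
G(12) = mex{3,2,1,0,1} = 4
G(13) = mex{4,3,2,1,0} = 5
G(14) = mex{5,2,3,2,1} = 0
G(15) = mex{0,3,2,3,2} = 1
G(16) = mex{1,2,3,2,3} = 0
G(17) = mex{0,3,2,3,2} = 1
G(18) = mex{1,4,3,2,3} = 0
G(19) = mex{0,5,4,3,2} = 1
G(20) = mex{1,0,5,4,3} = 2
G(21) = mex{2,1,0,5,4} = 3
G(22) = mex{3,0,1,0,5} = 2
G(23) = mex{2,1,0,1,0} = 3
G(24) = mex{3,0,1,0,1} = 2
G(25) = mex{2,1,0,1,0} = 3
G(26) = mex{3,2,1,0,1} = 4
G(27) = mex{4,3,2,1,0} = 5
G(28) = mex{5,2,3,2,1} = 0
G(29) = mex{0,3,2,3,2} = 1
G(30) = mex{1,2,3,2,3} = 0
G(31) = mex{0,3,2,3,2} = 1
G(32) = mex{1,4,3,2,3} = 0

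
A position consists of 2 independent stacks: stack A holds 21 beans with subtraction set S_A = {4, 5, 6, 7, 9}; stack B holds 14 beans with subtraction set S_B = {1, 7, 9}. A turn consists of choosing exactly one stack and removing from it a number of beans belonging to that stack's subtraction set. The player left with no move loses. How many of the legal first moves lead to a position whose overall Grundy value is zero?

3

Stack A, S = {4, 5, 6, 7, 9}:
G(0) = 0
G(1) = mex{} = 0
G(2) = mex{} = 0
G(3) = mex{} = 0
G(4) = mex{0} = 1
G(5) = mex{0,0} = 1
G(6) = mex{0,0,0} = 1
G(7) = mex{0,0,0,0} = 1
G(8) = mex{1,0,0,0} = 2
G(9) = mex{1,1,0,0,0} = 2
G(10) = mex{1,1,1,0,0} = 2
G(11) = mex{1,1,1,1,0} = 2
G(12) = mex{2,1,1,1,0} = 3
G(13) = mex{2,2,1,1,1} = 0
G(14) = mex{2,2,2,1,1} = 0
G(15) = mex{2,2,2,2,1} = 0
G(16) = mex{3,2,2,2,1} = 0
G(17) = mex{0,3,2,2,2} = 1
G(18) = mex{0,0,3,2,2} = 1
G(19) = mex{0,0,0,3,2} = 1
G(20) = mex{0,0,0,0,2} = 1
G(21) = mex{1,0,0,0,3} = 2
G_A(21) = 2.
Stack B, S = {1, 7, 9}:
G(0) = 0
G(1) = mex{0} = 1
G(2) = mex{1} = 0
G(3) = mex{0} = 1
G(4) = mex{1} = 0
G(5) = mex{0} = 1
G(6) = mex{1} = 0
G(7) = mex{0,0} = 1
G(8) = mex{1,1} = 0
G(9) = mex{0,0,0} = 1
G(10) = mex{1,1,1} = 0
G(11) = mex{0,0,0} = 1
G(12) = mex{1,1,1} = 0
G(13) = mex{0,0,0} = 1
G(14) = mex{1,1,1} = 0
G_B(14) = 0.
Combined Grundy value = 2 ⊕ 0 = 2.
A winning move leaves total XOR = 0, i.e. changes one component's Grundy value g to g ⊕ X where X is the current total.
Stack A: need g' = 2⊕2 = 0. Options: 21−4→G=1, 21−5→G=0, 21−6→G=0, 21−7→G=0, 21−9→G=3. Hits: 3.
Stack B: need g' = 0⊕2 = 2. Options: 14−1→G=1, 14−7→G=1, 14−9→G=1. Hits: 0.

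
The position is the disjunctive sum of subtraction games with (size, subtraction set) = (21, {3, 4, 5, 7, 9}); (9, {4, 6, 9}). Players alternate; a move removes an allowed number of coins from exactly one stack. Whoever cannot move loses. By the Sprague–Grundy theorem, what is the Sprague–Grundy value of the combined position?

Stack A, S = {3, 4, 5, 7, 9}:
G(0) = 0
G(1) = mex{} = 0
G(2) = mex{} = 0
G(3) = mex{0} = 1
G(4) = mex{0,0} = 1
G(5) = mex{0,0,0} = 1
G(6) = mex{1,0,0} = 2
G(7) = mex{1,1,0,0} = 2
G(8) = mex{1,1,1,0} = 2
G(9) = mex{2,1,1,0,0} = 3
G(10) = mex{2,2,1,1,0} = 3
G(11) = mex{2,2,2,1,0} = 3
G(12) = mex{3,2,2,1,1} = 0
G(13) = mex{3,3,2,2,1} = 0
G(14) = mex{3,3,3,2,1} = 0
G(15) = mex{0,3,3,2,2} = 1
G(16) = mex{0,0,3,3,2} = 1
G(17) = mex{0,0,0,3,2} = 1
G(18) = mex{1,0,0,3,3} = 2
G(19) = mex{1,1,0,0,3} = 2
G(20) = mex{1,1,1,0,3} = 2
G(21) = mex{2,1,1,0,0} = 3
G_A(21) = 3.
Stack B, S = {4, 6, 9}:
n : 0 1 2 3 4 5 6 7 8 9
G : 0 0 0 0 1 1 1 1 2 2
G_B(9) = 2.
Combined Grundy value = 3 ⊕ 2 = 1.

1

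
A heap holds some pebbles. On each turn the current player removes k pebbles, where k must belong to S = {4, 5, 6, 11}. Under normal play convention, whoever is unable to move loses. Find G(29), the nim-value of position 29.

n :  0  1  2  3  4  5  6  7  8  9 10 11 12 13 14 15 16 17 18 19 20 21 22 23 24 25 26 27 28 29
G :  0  0  0  0  1  1  1  1  2  2  0  2  3  3  1  3  4  0  0  0  0  1  1  1  1  2  2  0  2  3

3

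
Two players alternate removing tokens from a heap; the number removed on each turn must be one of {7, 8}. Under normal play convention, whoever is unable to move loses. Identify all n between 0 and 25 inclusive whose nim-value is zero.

0, 1, 2, 3, 4, 5, 6, 15, 16, 17, 18, 19, 20, 21

n :  0  1  2  3  4  5  6  7  8  9 10 11 12 13 14 15 16 17 18 19 20 21 22 23 24 25
G :  0  0  0  0  0  0  0  1  1  1  1  1  1  1  2  0  0  0  0  0  0  0  1  1  1  1
P-positions are exactly the n with G(n) = 0.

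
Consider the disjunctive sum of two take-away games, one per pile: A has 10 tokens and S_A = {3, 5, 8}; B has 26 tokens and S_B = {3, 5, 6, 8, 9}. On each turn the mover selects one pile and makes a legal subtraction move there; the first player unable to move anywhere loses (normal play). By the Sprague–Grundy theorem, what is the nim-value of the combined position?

3

Pile A, S = {3, 5, 8}:
G(0) = 0
G(1) = mex{} = 0
G(2) = mex{} = 0
G(3) = mex{0} = 1
G(4) = mex{0} = 1
G(5) = mex{0,0} = 1
G(6) = mex{1,0} = 2
G(7) = mex{1,0} = 2
G(8) = mex{1,1,0} = 2
G(9) = mex{2,1,0} = 3
G(10) = mex{2,1,0} = 3
G_A(10) = 3.
Pile B, S = {3, 5, 6, 8, 9}:
n :  0  1  2  3  4  5  6  7  8  9 10 11 12 13 14 15 16 17 18 19 20 21 22 23 24 25 26
G :  0  0  0  1  1  1  2  2  2  3  3  3  0  0  0  1  1  1  2  2  2  3  3  3  0  0  0
G_B(26) = 0.
Combined Grundy value = 3 ⊕ 0 = 3.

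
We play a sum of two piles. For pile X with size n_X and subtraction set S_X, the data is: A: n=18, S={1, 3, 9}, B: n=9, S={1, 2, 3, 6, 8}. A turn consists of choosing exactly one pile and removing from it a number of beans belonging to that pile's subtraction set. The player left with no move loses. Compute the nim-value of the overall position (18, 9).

0

Pile A, S = {1, 3, 9}:
G(0) = 0
G(1) = mex{0} = 1
G(2) = mex{1} = 0
G(3) = mex{0,0} = 1
G(4) = mex{1,1} = 0
G(5) = mex{0,0} = 1
G(6) = mex{1,1} = 0
G(7) = mex{0,0} = 1
G(8) = mex{1,1} = 0
G(9) = mex{0,0,0} = 1
G(10) = mex{1,1,1} = 0
G(11) = mex{0,0,0} = 1
G(12) = mex{1,1,1} = 0
G(13) = mex{0,0,0} = 1
G(14) = mex{1,1,1} = 0
G(15) = mex{0,0,0} = 1
G(16) = mex{1,1,1} = 0
G(17) = mex{0,0,0} = 1
G(18) = mex{1,1,1} = 0
G_A(18) = 0.
Pile B, S = {1, 2, 3, 6, 8}:
G(0) = 0
G(1) = mex{0} = 1
G(2) = mex{1,0} = 2
G(3) = mex{2,1,0} = 3
G(4) = mex{3,2,1} = 0
G(5) = mex{0,3,2} = 1
G(6) = mex{1,0,3,0} = 2
G(7) = mex{2,1,0,1} = 3
G(8) = mex{3,2,1,2,0} = 4
G(9) = mex{4,3,2,3,1} = 0
G_B(9) = 0.
Combined Grundy value = 0 ⊕ 0 = 0.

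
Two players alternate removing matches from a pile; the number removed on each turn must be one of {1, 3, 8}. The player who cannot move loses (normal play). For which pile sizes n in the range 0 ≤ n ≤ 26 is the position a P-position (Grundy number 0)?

G(0) = 0
G(1) = mex{0} = 1
G(2) = mex{1} = 0
G(3) = mex{0,0} = 1
G(4) = mex{1,1} = 0
G(5) = mex{0,0} = 1
G(6) = mex{1,1} = 0
G(7) = mex{0,0} = 1
G(8) = mex{1,1,0} = 2
G(9) = mex{2,0,1} = 3
G(10) = mex{3,1,0} = 2
G(11) = mex{2,2,1} = 0
G(12) = mex{0,3,0} = 1
G(13) = mex{1,2,1} = 0
G(14) = mex{0,0,0} = 1
G(15) = mex{1,1,1} = 0
G(16) = mex{0,0,2} = 1
G(17) = mex{1,1,3} = 0
G(18) = mex{0,0,2} = 1
G(19) = mex{1,1,0} = 2
G(20) = mex{2,0,1} = 3
G(21) = mex{3,1,0} = 2
G(22) = mex{2,2,1} = 0
G(23) = mex{0,3,0} = 1
G(24) = mex{1,2,1} = 0
G(25) = mex{0,0,0} = 1
G(26) = mex{1,1,1} = 0
P-positions are exactly the n with G(n) = 0.

0, 2, 4, 6, 11, 13, 15, 17, 22, 24, 26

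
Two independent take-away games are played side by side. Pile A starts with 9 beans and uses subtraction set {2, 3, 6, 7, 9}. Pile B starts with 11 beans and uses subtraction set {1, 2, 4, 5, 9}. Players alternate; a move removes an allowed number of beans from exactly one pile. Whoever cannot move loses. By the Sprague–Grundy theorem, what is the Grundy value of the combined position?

Pile A, S = {2, 3, 6, 7, 9}:
n : 0 1 2 3 4 5 6 7 8 9
G : 0 0 1 1 2 0 3 1 2 2
G_A(9) = 2.
Pile B, S = {1, 2, 4, 5, 9}:
G(0) = 0
G(1) = mex{0} = 1
G(2) = mex{1,0} = 2
G(3) = mex{2,1} = 0
G(4) = mex{0,2,0} = 1
G(5) = mex{1,0,1,0} = 2
G(6) = mex{2,1,2,1} = 0
G(7) = mex{0,2,0,2} = 1
G(8) = mex{1,0,1,0} = 2
G(9) = mex{2,1,2,1,0} = 3
G(10) = mex{3,2,0,2,1} = 4
G(11) = mex{4,3,1,0,2} = 5
G_B(11) = 5.
Combined Grundy value = 2 ⊕ 5 = 7.

7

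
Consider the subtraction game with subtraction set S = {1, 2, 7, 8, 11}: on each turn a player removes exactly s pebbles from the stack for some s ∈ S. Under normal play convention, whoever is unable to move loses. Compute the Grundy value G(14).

n :  0  1  2  3  4  5  6  7  8  9 10 11 12 13 14
G :  0  1  2  0  1  2  0  1  2  0  1  2  0  1  2

2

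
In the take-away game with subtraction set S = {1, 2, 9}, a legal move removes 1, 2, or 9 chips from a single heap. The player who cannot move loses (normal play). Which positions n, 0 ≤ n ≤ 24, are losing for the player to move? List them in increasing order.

0, 3, 6, 10, 13, 16, 20, 23

G(0) = 0
G(1) = mex{0} = 1
G(2) = mex{1,0} = 2
G(3) = mex{2,1} = 0
G(4) = mex{0,2} = 1
G(5) = mex{1,0} = 2
G(6) = mex{2,1} = 0
G(7) = mex{0,2} = 1
G(8) = mex{1,0} = 2
G(9) = mex{2,1,0} = 3
G(10) = mex{3,2,1} = 0
G(11) = mex{0,3,2} = 1
G(12) = mex{1,0,0} = 2
G(13) = mex{2,1,1} = 0
G(14) = mex{0,2,2} = 1
G(15) = mex{1,0,0} = 2
G(16) = mex{2,1,1} = 0
G(17) = mex{0,2,2} = 1
G(18) = mex{1,0,3} = 2
G(19) = mex{2,1,0} = 3
G(20) = mex{3,2,1} = 0
G(21) = mex{0,3,2} = 1
G(22) = mex{1,0,0} = 2
G(23) = mex{2,1,1} = 0
G(24) = mex{0,2,2} = 1
P-positions are exactly the n with G(n) = 0.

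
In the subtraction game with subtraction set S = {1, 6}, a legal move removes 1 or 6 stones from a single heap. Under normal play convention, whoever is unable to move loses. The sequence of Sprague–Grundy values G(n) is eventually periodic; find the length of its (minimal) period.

7

n :  0  1  2  3  4  5  6  7  8  9 10 11 12 13 14 15
G :  0  1  0  1  0  1  2  0  1  0  1  0  1  2  0  1
G(n+7) = G(n) holds for n = 0,…,5 (a full window of length max(S) = 6), so the sequence is purely periodic with period 7.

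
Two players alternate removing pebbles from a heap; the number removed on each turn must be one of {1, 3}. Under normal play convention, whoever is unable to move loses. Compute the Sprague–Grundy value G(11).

G(0) = 0
G(1) = mex{0} = 1
G(2) = mex{1} = 0
G(3) = mex{0,0} = 1
G(4) = mex{1,1} = 0
G(5) = mex{0,0} = 1
G(6) = mex{1,1} = 0
G(7) = mex{0,0} = 1
G(8) = mex{1,1} = 0
G(9) = mex{0,0} = 1
G(10) = mex{1,1} = 0
G(11) = mex{0,0} = 1

1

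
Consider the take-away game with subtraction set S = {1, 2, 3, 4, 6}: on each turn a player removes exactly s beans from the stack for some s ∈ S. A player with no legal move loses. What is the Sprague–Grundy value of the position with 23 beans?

3

G(0) = 0
G(1) = mex{0} = 1
G(2) = mex{1,0} = 2
G(3) = mex{2,1,0} = 3
G(4) = mex{3,2,1,0} = 4
G(5) = mex{4,3,2,1} = 0
G(6) = mex{0,4,3,2,0} = 1
G(7) = mex{1,0,4,3,1} = 2
G(8) = mex{2,1,0,4,2} = 3
G(9) = mex{3,2,1,0,3} = 4
G(10) = mex{4,3,2,1,4} = 0
G(11) = mex{0,4,3,2,0} = 1
G(12) = mex{1,0,4,3,1} = 2
G(13) = mex{2,1,0,4,2} = 3
G(14) = mex{3,2,1,0,3} = 4
G(15) = mex{4,3,2,1,4} = 0
G(16) = mex{0,4,3,2,0} = 1
G(17) = mex{1,0,4,3,1} = 2
G(18) = mex{2,1,0,4,2} = 3
G(19) = mex{3,2,1,0,3} = 4
G(20) = mex{4,3,2,1,4} = 0
G(21) = mex{0,4,3,2,0} = 1
G(22) = mex{1,0,4,3,1} = 2
G(23) = mex{2,1,0,4,2} = 3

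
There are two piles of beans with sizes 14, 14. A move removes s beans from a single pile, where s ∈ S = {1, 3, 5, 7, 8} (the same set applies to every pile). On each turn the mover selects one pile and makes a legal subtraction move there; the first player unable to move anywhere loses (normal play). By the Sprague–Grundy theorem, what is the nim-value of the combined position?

All piles use S = {1, 3, 5, 7, 8}:
G(0) = 0
G(1) = mex{0} = 1
G(2) = mex{1} = 0
G(3) = mex{0,0} = 1
G(4) = mex{1,1} = 0
G(5) = mex{0,0,0} = 1
G(6) = mex{1,1,1} = 0
G(7) = mex{0,0,0,0} = 1
G(8) = mex{1,1,1,1,0} = 2
G(9) = mex{2,0,0,0,1} = 3
G(10) = mex{3,1,1,1,0} = 2
G(11) = mex{2,2,0,0,1} = 3
G(12) = mex{3,3,1,1,0} = 2
G(13) = mex{2,2,2,0,1} = 3
G(14) = mex{3,3,3,1,0} = 2
Pile A: G(14) = 2.
Pile B: G(14) = 2.
Combined Grundy value = 2 ⊕ 2 = 0.

0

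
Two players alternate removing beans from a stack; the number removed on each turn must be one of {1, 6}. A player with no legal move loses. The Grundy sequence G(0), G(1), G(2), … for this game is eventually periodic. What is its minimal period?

7

G(0) = 0
G(1) = mex{0} = 1
G(2) = mex{1} = 0
G(3) = mex{0} = 1
G(4) = mex{1} = 0
G(5) = mex{0} = 1
G(6) = mex{1,0} = 2
G(7) = mex{2,1} = 0
G(8) = mex{0,0} = 1
G(9) = mex{1,1} = 0
G(10) = mex{0,0} = 1
G(11) = mex{1,1} = 0
G(12) = mex{0,2} = 1
G(13) = mex{1,0} = 2
G(14) = mex{2,1} = 0
G(15) = mex{0,0} = 1
G(n+7) = G(n) holds for n = 0,…,5 (a full window of length max(S) = 6), so the sequence is purely periodic with period 7.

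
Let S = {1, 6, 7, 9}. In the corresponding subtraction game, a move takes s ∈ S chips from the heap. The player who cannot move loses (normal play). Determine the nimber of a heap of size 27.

1

G(0) = 0
G(1) = mex{0} = 1
G(2) = mex{1} = 0
G(3) = mex{0} = 1
G(4) = mex{1} = 0
G(5) = mex{0} = 1
G(6) = mex{1,0} = 2
G(7) = mex{2,1,0} = 3
G(8) = mex{3,0,1} = 2
G(9) = mex{2,1,0,0} = 3
G(10) = mex{3,0,1,1} = 2
G(11) = mex{2,1,0,0} = 3
G(12) = mex{3,2,1,1} = 0
G(13) = mex{0,3,2,0} = 1
G(14) = mex{1,2,3,1} = 0
G(15) = mex{0,3,2,2} = 1
G(16) = mex{1,2,3,3} = 0
G(17) = mex{0,3,2,2} = 1
G(18) = mex{1,0,3,3} = 2
G(19) = mex{2,1,0,2} = 3
G(20) = mex{3,0,1,3} = 2
G(21) = mex{2,1,0,0} = 3
G(22) = mex{3,0,1,1} = 2
G(23) = mex{2,1,0,0} = 3
G(24) = mex{3,2,1,1} = 0
G(25) = mex{0,3,2,0} = 1
G(26) = mex{1,2,3,1} = 0
G(27) = mex{0,3,2,2} = 1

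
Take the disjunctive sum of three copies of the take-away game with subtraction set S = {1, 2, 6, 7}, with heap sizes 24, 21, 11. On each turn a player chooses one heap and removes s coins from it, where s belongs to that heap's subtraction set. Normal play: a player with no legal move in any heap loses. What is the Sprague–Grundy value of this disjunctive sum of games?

2

All heaps use S = {1, 2, 6, 7}:
n :  0  1  2  3  4  5  6  7  8  9 10 11 12 13 14 15 16 17 18 19 20 21 22 23 24
G :  0  1  2  0  1  2  3  4  0  1  2  0  1  2  3  4  0  1  2  0  1  2  3  4  0
Heap A: G(24) = 0.
Heap B: G(21) = 2.
Heap C: G(11) = 0.
Combined Grundy value = 0 ⊕ 2 ⊕ 0 = 2.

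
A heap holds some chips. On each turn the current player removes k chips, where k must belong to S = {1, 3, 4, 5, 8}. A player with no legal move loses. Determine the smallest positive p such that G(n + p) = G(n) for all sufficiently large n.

n :  0  1  2  3  4  5  6  7  8  9 10 11 12 13 14 15 16 17 18 19
G :  0  1  0  1  2  3  2  3  4  0  1  0  1  2  3  2  3  4  0  1
G(n+9) = G(n) holds for n = 0,…,7 (a full window of length max(S) = 8), so the sequence is purely periodic with period 9.

9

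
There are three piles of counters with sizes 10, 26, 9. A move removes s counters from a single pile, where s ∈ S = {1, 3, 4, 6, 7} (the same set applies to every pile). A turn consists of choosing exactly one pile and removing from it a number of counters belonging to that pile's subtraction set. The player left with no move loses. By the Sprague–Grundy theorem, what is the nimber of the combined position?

7

All piles use S = {1, 3, 4, 6, 7}:
n :  0  1  2  3  4  5  6  7  8  9 10 11 12 13 14 15 16 17 18 19 20 21 22 23 24 25 26
G :  0  1  0  1  2  3  2  3  4  5  0  1  0  1  2  3  2  3  4  5  0  1  0  1  2  3  2
Pile A: G(10) = 0.
Pile B: G(26) = 2.
Pile C: G(9) = 5.
Combined Grundy value = 0 ⊕ 2 ⊕ 5 = 7.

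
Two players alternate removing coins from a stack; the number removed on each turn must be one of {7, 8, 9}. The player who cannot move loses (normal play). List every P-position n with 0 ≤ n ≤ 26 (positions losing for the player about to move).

G(0) = 0
G(1) = mex{} = 0
G(2) = mex{} = 0
G(3) = mex{} = 0
G(4) = mex{} = 0
G(5) = mex{} = 0
G(6) = mex{} = 0
G(7) = mex{0} = 1
G(8) = mex{0,0} = 1
G(9) = mex{0,0,0} = 1
G(10) = mex{0,0,0} = 1
G(11) = mex{0,0,0} = 1
G(12) = mex{0,0,0} = 1
G(13) = mex{0,0,0} = 1
G(14) = mex{1,0,0} = 2
G(15) = mex{1,1,0} = 2
G(16) = mex{1,1,1} = 0
G(17) = mex{1,1,1} = 0
G(18) = mex{1,1,1} = 0
G(19) = mex{1,1,1} = 0
G(20) = mex{1,1,1} = 0
G(21) = mex{2,1,1} = 0
G(22) = mex{2,2,1} = 0
G(23) = mex{0,2,2} = 1
G(24) = mex{0,0,2} = 1
G(25) = mex{0,0,0} = 1
G(26) = mex{0,0,0} = 1
P-positions are exactly the n with G(n) = 0.

0, 1, 2, 3, 4, 5, 6, 16, 17, 18, 19, 20, 21, 22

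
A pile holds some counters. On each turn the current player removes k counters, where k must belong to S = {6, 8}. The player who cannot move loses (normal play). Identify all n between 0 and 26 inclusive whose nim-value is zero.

0, 1, 2, 3, 4, 5, 14, 15, 16, 17, 18, 19

n :  0  1  2  3  4  5  6  7  8  9 10 11 12 13 14 15 16 17 18 19 20 21 22 23 24 25 26
G :  0  0  0  0  0  0  1  1  1  1  1  1  2  2  0  0  0  0  0  0  1  1  1  1  1  1  2
P-positions are exactly the n with G(n) = 0.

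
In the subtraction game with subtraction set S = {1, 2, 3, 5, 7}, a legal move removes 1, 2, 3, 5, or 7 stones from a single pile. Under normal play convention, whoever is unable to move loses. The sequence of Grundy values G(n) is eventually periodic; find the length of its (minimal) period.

G(0) = 0
G(1) = mex{0} = 1
G(2) = mex{1,0} = 2
G(3) = mex{2,1,0} = 3
G(4) = mex{3,2,1} = 0
G(5) = mex{0,3,2,0} = 1
G(6) = mex{1,0,3,1} = 2
G(7) = mex{2,1,0,2,0} = 3
G(8) = mex{3,2,1,3,1} = 0
G(9) = mex{0,3,2,0,2} = 1
G(10) = mex{1,0,3,1,3} = 2
G(11) = mex{2,1,0,2,0} = 3
G(12) = mex{3,2,1,3,1} = 0
G(13) = mex{0,3,2,0,2} = 1
G(14) = mex{1,0,3,1,3} = 2
G(n+4) = G(n) holds for n = 0,…,6 (a full window of length max(S) = 7), so the sequence is purely periodic with period 4.

4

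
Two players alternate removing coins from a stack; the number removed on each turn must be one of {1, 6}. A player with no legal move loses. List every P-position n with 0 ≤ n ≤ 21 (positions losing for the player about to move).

0, 2, 4, 7, 9, 11, 14, 16, 18, 21

G(0) = 0
G(1) = mex{0} = 1
G(2) = mex{1} = 0
G(3) = mex{0} = 1
G(4) = mex{1} = 0
G(5) = mex{0} = 1
G(6) = mex{1,0} = 2
G(7) = mex{2,1} = 0
G(8) = mex{0,0} = 1
G(9) = mex{1,1} = 0
G(10) = mex{0,0} = 1
G(11) = mex{1,1} = 0
G(12) = mex{0,2} = 1
G(13) = mex{1,0} = 2
G(14) = mex{2,1} = 0
G(15) = mex{0,0} = 1
G(16) = mex{1,1} = 0
G(17) = mex{0,0} = 1
G(18) = mex{1,1} = 0
G(19) = mex{0,2} = 1
G(20) = mex{1,0} = 2
G(21) = mex{2,1} = 0
P-positions are exactly the n with G(n) = 0.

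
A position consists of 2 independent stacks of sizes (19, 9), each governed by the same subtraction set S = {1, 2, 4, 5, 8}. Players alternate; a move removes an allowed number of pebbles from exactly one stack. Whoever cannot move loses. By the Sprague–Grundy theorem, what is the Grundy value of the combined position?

All stacks use S = {1, 2, 4, 5, 8}:
G(0) = 0
G(1) = mex{0} = 1
G(2) = mex{1,0} = 2
G(3) = mex{2,1} = 0
G(4) = mex{0,2,0} = 1
G(5) = mex{1,0,1,0} = 2
G(6) = mex{2,1,2,1} = 0
G(7) = mex{0,2,0,2} = 1
G(8) = mex{1,0,1,0,0} = 2
G(9) = mex{2,1,2,1,1} = 0
G(10) = mex{0,2,0,2,2} = 1
G(11) = mex{1,0,1,0,0} = 2
G(12) = mex{2,1,2,1,1} = 0
G(13) = mex{0,2,0,2,2} = 1
G(14) = mex{1,0,1,0,0} = 2
G(15) = mex{2,1,2,1,1} = 0
G(16) = mex{0,2,0,2,2} = 1
G(17) = mex{1,0,1,0,0} = 2
G(18) = mex{2,1,2,1,1} = 0
G(19) = mex{0,2,0,2,2} = 1
Stack A: G(19) = 1.
Stack B: G(9) = 0.
Combined Grundy value = 1 ⊕ 0 = 1.

1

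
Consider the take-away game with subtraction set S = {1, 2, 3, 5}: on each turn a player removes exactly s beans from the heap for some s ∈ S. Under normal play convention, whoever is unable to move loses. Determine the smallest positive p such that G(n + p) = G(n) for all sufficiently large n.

n :  0  1  2  3  4  5  6  7  8  9 10 11 12 13 14
G :  0  1  2  3  0  1  2  3  0  1  2  3  0  1  2
G(n+4) = G(n) holds for n = 0,…,4 (a full window of length max(S) = 5), so the sequence is purely periodic with period 4.

4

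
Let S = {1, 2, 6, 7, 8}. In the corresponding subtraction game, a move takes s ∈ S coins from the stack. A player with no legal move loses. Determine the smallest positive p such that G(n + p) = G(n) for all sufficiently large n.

n :  0  1  2  3  4  5  6  7  8  9 10 11 12 13 14 15 16 17 18 19 20 21 22 23 24 25
G :  0  1  2  0  1  2  3  4  5  3  4  5  0  1  2  0  1  2  3  4  5  3  4  5  0  1
G(n+12) = G(n) holds for n = 0,…,7 (a full window of length max(S) = 8), so the sequence is purely periodic with period 12.

12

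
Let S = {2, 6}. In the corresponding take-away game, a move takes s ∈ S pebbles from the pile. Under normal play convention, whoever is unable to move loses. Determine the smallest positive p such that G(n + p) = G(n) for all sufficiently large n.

4

n :  0  1  2  3  4  5  6  7  8  9 10 11 12 13 14
G :  0  0  1  1  0  0  1  1  0  0  1  1  0  0  1
G(n+4) = G(n) holds for n = 0,…,5 (a full window of length max(S) = 6), so the sequence is purely periodic with period 4.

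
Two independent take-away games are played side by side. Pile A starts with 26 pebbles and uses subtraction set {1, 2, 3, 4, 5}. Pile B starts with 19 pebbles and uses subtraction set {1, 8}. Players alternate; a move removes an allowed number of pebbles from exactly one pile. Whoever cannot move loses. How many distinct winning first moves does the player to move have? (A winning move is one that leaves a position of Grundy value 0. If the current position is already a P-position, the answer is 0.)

Pile A, S = {1, 2, 3, 4, 5}:
n :  0  1  2  3  4  5  6  7  8  9 10 11 12 13 14 15 16 17 18 19 20 21 22 23 24 25 26
G :  0  1  2  3  4  5  0  1  2  3  4  5  0  1  2  3  4  5  0  1  2  3  4  5  0  1  2
G_A(26) = 2.
Pile B, S = {1, 8}:
n :  0  1  2  3  4  5  6  7  8  9 10 11 12 13 14 15 16 17 18 19
G :  0  1  0  1  0  1  0  1  2  0  1  0  1  0  1  0  1  2  0  1
G_B(19) = 1.
Combined Grundy value = 2 ⊕ 1 = 3.
A winning move leaves total XOR = 0, i.e. changes one component's Grundy value g to g ⊕ X where X is the current total.
Pile A: need g' = 2⊕3 = 1. Options: 26−1→G=1, 26−2→G=0, 26−3→G=5, 26−4→G=4, 26−5→G=3. Hits: 1.
Pile B: need g' = 1⊕3 = 2. Options: 19−1→G=0, 19−8→G=0. Hits: 0.

1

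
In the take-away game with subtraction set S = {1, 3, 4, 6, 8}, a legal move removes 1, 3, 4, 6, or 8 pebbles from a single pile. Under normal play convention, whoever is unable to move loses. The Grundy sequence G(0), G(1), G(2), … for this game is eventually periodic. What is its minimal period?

n :  0  1  2  3  4  5  6  7  8  9 10 11 12 13 14 15 16
G :  0  1  0  1  2  3  2  0  1  0  1  2  3  2  0  1  0
G(n+7) = G(n) holds for n = 0,…,7 (a full window of length max(S) = 8), so the sequence is purely periodic with period 7.

7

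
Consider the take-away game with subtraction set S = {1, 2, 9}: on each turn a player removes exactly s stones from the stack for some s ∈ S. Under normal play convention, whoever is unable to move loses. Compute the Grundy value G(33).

G(0) = 0
G(1) = mex{0} = 1
G(2) = mex{1,0} = 2
G(3) = mex{2,1} = 0
G(4) = mex{0,2} = 1
G(5) = mex{1,0} = 2
G(6) = mex{2,1} = 0
G(7) = mex{0,2} = 1
G(8) = mex{1,0} = 2
G(9) = mex{2,1,0} = 3
G(10) = mex{3,2,1} = 0
G(11) = mex{0,3,2} = 1
G(12) = mex{1,0,0} = 2
G(13) = mex{2,1,1} = 0
G(14) = mex{0,2,2} = 1
G(15) = mex{1,0,0} = 2
G(16) = mex{2,1,1} = 0
G(17) = mex{0,2,2} = 1
G(18) = mex{1,0,3} = 2
G(19) = mex{2,1,0} = 3
G(20) = mex{3,2,1} = 0
G(21) = mex{0,3,2} = 1
G(22) = mex{1,0,0} = 2
G(23) = mex{2,1,1} = 0
G(24) = mex{0,2,2} = 1
G(25) = mex{1,0,0} = 2
G(26) = mex{2,1,1} = 0
G(27) = mex{0,2,2} = 1
G(28) = mex{1,0,3} = 2
G(29) = mex{2,1,0} = 3
G(30) = mex{3,2,1} = 0
G(31) = mex{0,3,2} = 1
G(32) = mex{1,0,0} = 2
G(33) = mex{2,1,1} = 0

0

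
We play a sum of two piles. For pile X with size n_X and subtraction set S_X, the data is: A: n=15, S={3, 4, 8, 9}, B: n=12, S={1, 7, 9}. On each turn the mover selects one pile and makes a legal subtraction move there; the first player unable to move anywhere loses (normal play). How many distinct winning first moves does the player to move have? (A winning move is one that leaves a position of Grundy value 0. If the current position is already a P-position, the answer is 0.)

5

Pile A, S = {3, 4, 8, 9}:
G(0) = 0
G(1) = mex{} = 0
G(2) = mex{} = 0
G(3) = mex{0} = 1
G(4) = mex{0,0} = 1
G(5) = mex{0,0} = 1
G(6) = mex{1,0} = 2
G(7) = mex{1,1} = 0
G(8) = mex{1,1,0} = 2
G(9) = mex{2,1,0,0} = 3
G(10) = mex{0,2,0,0} = 1
G(11) = mex{2,0,1,0} = 3
G(12) = mex{3,2,1,1} = 0
G(13) = mex{1,3,1,1} = 0
G(14) = mex{3,1,2,1} = 0
G(15) = mex{0,3,0,2} = 1
G_A(15) = 1.
Pile B, S = {1, 7, 9}:
n :  0  1  2  3  4  5  6  7  8  9 10 11 12
G :  0  1  0  1  0  1  0  1  0  1  0  1  0
G_B(12) = 0.
Combined Grundy value = 1 ⊕ 0 = 1.
A winning move leaves total XOR = 0, i.e. changes one component's Grundy value g to g ⊕ X where X is the current total.
Pile A: need g' = 1⊕1 = 0. Options: 15−3→G=0, 15−4→G=3, 15−8→G=0, 15−9→G=2. Hits: 2.
Pile B: need g' = 0⊕1 = 1. Options: 12−1→G=1, 12−7→G=1, 12−9→G=1. Hits: 3.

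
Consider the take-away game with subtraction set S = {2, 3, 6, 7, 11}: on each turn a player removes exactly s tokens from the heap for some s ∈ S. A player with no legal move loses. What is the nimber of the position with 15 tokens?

G(0) = 0
G(1) = mex{} = 0
G(2) = mex{0} = 1
G(3) = mex{0,0} = 1
G(4) = mex{1,0} = 2
G(5) = mex{1,1} = 0
G(6) = mex{2,1,0} = 3
G(7) = mex{0,2,0,0} = 1
G(8) = mex{3,0,1,0} = 2
G(9) = mex{1,3,1,1} = 0
G(10) = mex{2,1,2,1} = 0
G(11) = mex{0,2,0,2,0} = 1
G(12) = mex{0,0,3,0,0} = 1
G(13) = mex{1,0,1,3,1} = 2
G(14) = mex{1,1,2,1,1} = 0
G(15) = mex{2,1,0,2,2} = 3

3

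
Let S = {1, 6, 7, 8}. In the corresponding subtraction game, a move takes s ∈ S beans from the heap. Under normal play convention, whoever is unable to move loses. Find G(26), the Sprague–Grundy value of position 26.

0

n :  0  1  2  3  4  5  6  7  8  9 10 11 12 13 14 15 16 17 18 19 20 21 22 23 24 25 26
G :  0  1  0  1  0  1  2  3  2  3  2  3  4  0  1  0  1  0  1  2  3  2  3  2  3  4  0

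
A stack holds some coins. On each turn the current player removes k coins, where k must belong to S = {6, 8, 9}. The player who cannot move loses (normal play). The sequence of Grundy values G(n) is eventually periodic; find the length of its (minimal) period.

15

n :  0  1  2  3  4  5  6  7  8  9 10 11 12 13 14 15 16 17 18 19 20 21 22 23 24 25 26 27 28 29 30 31
G :  0  0  0  0  0  0  1  1  1  1  1  1  2  2  2  0  0  0  0  0  0  1  1  1  1  1  1  2  2  2  0  0
G(n+15) = G(n) holds for n = 0,…,8 (a full window of length max(S) = 9), so the sequence is purely periodic with period 15.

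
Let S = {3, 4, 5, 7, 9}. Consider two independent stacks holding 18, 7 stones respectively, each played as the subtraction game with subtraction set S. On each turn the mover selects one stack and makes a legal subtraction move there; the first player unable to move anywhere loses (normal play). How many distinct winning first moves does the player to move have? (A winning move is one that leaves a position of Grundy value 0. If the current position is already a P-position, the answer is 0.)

All stacks use S = {3, 4, 5, 7, 9}:
n :  0  1  2  3  4  5  6  7  8  9 10 11 12 13 14 15 16 17 18
G :  0  0  0  1  1  1  2  2  2  3  3  3  0  0  0  1  1  1  2
Stack A: G(18) = 2.
Stack B: G(7) = 2.
Combined Grundy value = 2 ⊕ 2 = 0.
A winning move leaves total XOR = 0, i.e. changes one component's Grundy value g to g ⊕ X where X is the current total.
Stack A: target g' = 2⊕0 = 2, but every legal move changes the Grundy value (mex property), so 0 moves.
Stack B: target g' = 2⊕0 = 2, but every legal move changes the Grundy value (mex property), so 0 moves.

0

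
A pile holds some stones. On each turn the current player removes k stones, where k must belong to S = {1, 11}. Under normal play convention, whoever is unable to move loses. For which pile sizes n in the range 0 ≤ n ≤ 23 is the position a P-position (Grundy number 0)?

0, 2, 4, 6, 8, 10, 12, 14, 16, 18, 20, 22

n :  0  1  2  3  4  5  6  7  8  9 10 11 12 13 14 15 16 17 18 19 20 21 22 23
G :  0  1  0  1  0  1  0  1  0  1  0  1  0  1  0  1  0  1  0  1  0  1  0  1
P-positions are exactly the n with G(n) = 0.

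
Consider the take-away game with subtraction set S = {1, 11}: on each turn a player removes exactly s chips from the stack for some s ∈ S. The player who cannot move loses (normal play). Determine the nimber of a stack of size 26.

0

n :  0  1  2  3  4  5  6  7  8  9 10 11 12 13 14 15 16 17 18 19 20 21 22 23 24 25 26
G :  0  1  0  1  0  1  0  1  0  1  0  1  0  1  0  1  0  1  0  1  0  1  0  1  0  1  0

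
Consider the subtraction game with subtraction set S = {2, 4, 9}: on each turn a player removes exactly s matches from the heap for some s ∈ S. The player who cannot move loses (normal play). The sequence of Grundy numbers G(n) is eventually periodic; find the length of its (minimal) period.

G(0) = 0
G(1) = mex{} = 0
G(2) = mex{0} = 1
G(3) = mex{0} = 1
G(4) = mex{1,0} = 2
G(5) = mex{1,0} = 2
G(6) = mex{2,1} = 0
G(7) = mex{2,1} = 0
G(8) = mex{0,2} = 1
G(9) = mex{0,2,0} = 1
G(10) = mex{1,0,0} = 2
G(11) = mex{1,0,1} = 2
G(12) = mex{2,1,1} = 0
G(13) = mex{2,1,2} = 0
G(14) = mex{0,2,2} = 1
G(15) = mex{0,2,0} = 1
G(16) = mex{1,0,0} = 2
G(n+6) = G(n) holds for n = 0,…,8 (a full window of length max(S) = 9), so the sequence is purely periodic with period 6.

6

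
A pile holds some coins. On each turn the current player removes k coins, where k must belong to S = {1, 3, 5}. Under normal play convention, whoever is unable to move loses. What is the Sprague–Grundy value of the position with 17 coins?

n :  0  1  2  3  4  5  6  7  8  9 10 11 12 13 14 15 16 17
G :  0  1  0  1  0  1  0  1  0  1  0  1  0  1  0  1  0  1

1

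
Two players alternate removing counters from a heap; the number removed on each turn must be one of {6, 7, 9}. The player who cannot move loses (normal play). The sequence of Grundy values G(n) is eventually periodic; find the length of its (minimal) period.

G(0) = 0
G(1) = mex{} = 0
G(2) = mex{} = 0
G(3) = mex{} = 0
G(4) = mex{} = 0
G(5) = mex{} = 0
G(6) = mex{0} = 1
G(7) = mex{0,0} = 1
G(8) = mex{0,0} = 1
G(9) = mex{0,0,0} = 1
G(10) = mex{0,0,0} = 1
G(11) = mex{0,0,0} = 1
G(12) = mex{1,0,0} = 2
G(13) = mex{1,1,0} = 2
G(14) = mex{1,1,0} = 2
G(15) = mex{1,1,1} = 0
G(16) = mex{1,1,1} = 0
G(17) = mex{1,1,1} = 0
G(18) = mex{2,1,1} = 0
G(19) = mex{2,2,1} = 0
G(20) = mex{2,2,1} = 0
G(21) = mex{0,2,2} = 1
G(22) = mex{0,0,2} = 1
G(23) = mex{0,0,2} = 1
G(24) = mex{0,0,0} = 1
G(25) = mex{0,0,0} = 1
G(26) = mex{0,0,0} = 1
G(27) = mex{1,0,0} = 2
G(28) = mex{1,1,0} = 2
G(29) = mex{1,1,0} = 2
G(30) = mex{1,1,1} = 0
G(31) = mex{1,1,1} = 0
G(n+15) = G(n) holds for n = 0,…,8 (a full window of length max(S) = 9), so the sequence is purely periodic with period 15.

15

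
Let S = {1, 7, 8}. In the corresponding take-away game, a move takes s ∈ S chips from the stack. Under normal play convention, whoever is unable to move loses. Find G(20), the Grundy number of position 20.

n :  0  1  2  3  4  5  6  7  8  9 10 11 12 13 14 15 16 17 18 19 20
G :  0  1  0  1  0  1  0  1  2  3  2  3  2  3  2  0  1  0  1  0  1

1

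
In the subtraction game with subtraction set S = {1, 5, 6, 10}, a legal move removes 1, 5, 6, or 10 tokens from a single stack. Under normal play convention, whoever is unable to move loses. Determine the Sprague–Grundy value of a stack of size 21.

n :  0  1  2  3  4  5  6  7  8  9 10 11 12 13 14 15 16 17 18 19 20 21
G :  0  1  0  1  0  1  2  3  2  3  2  0  1  0  1  0  1  2  3  2  3  2

2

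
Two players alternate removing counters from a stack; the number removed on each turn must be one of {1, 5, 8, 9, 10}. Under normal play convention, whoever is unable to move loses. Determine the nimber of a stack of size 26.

G(0) = 0
G(1) = mex{0} = 1
G(2) = mex{1} = 0
G(3) = mex{0} = 1
G(4) = mex{1} = 0
G(5) = mex{0,0} = 1
G(6) = mex{1,1} = 0
G(7) = mex{0,0} = 1
G(8) = mex{1,1,0} = 2
G(9) = mex{2,0,1,0} = 3
G(10) = mex{3,1,0,1,0} = 2
G(11) = mex{2,0,1,0,1} = 3
G(12) = mex{3,1,0,1,0} = 2
G(13) = mex{2,2,1,0,1} = 3
G(14) = mex{3,3,0,1,0} = 2
G(15) = mex{2,2,1,0,1} = 3
G(16) = mex{3,3,2,1,0} = 4
G(17) = mex{4,2,3,2,1} = 0
G(18) = mex{0,3,2,3,2} = 1
G(19) = mex{1,2,3,2,3} = 0
G(20) = mex{0,3,2,3,2} = 1
G(21) = mex{1,4,3,2,3} = 0
G(22) = mex{0,0,2,3,2} = 1
G(23) = mex{1,1,3,2,3} = 0
G(24) = mex{0,0,4,3,2} = 1
G(25) = mex{1,1,0,4,3} = 2
G(26) = mex{2,0,1,0,4} = 3

3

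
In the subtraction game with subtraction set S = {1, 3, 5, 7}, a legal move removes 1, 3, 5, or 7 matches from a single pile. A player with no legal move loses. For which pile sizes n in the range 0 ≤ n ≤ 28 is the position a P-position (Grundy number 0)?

0, 2, 4, 6, 8, 10, 12, 14, 16, 18, 20, 22, 24, 26, 28

n :  0  1  2  3  4  5  6  7  8  9 10 11 12 13 14 15 16 17 18 19 20 21 22 23 24 25 26 27 28
G :  0  1  0  1  0  1  0  1  0  1  0  1  0  1  0  1  0  1  0  1  0  1  0  1  0  1  0  1  0
P-positions are exactly the n with G(n) = 0.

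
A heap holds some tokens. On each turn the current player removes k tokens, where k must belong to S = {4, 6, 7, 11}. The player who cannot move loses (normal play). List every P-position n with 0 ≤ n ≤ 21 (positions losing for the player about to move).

0, 1, 2, 3, 15, 16, 17, 18

G(0) = 0
G(1) = mex{} = 0
G(2) = mex{} = 0
G(3) = mex{} = 0
G(4) = mex{0} = 1
G(5) = mex{0} = 1
G(6) = mex{0,0} = 1
G(7) = mex{0,0,0} = 1
G(8) = mex{1,0,0} = 2
G(9) = mex{1,0,0} = 2
G(10) = mex{1,1,0} = 2
G(11) = mex{1,1,1,0} = 2
G(12) = mex{2,1,1,0} = 3
G(13) = mex{2,1,1,0} = 3
G(14) = mex{2,2,1,0} = 3
G(15) = mex{2,2,2,1} = 0
G(16) = mex{3,2,2,1} = 0
G(17) = mex{3,2,2,1} = 0
G(18) = mex{3,3,2,1} = 0
G(19) = mex{0,3,3,2} = 1
G(20) = mex{0,3,3,2} = 1
G(21) = mex{0,0,3,2} = 1
P-positions are exactly the n with G(n) = 0.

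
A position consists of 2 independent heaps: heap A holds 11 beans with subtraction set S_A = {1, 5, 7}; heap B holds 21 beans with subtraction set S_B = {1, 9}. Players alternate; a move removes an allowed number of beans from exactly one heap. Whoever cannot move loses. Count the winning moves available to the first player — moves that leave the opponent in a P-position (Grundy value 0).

Heap A, S = {1, 5, 7}:
G(0) = 0
G(1) = mex{0} = 1
G(2) = mex{1} = 0
G(3) = mex{0} = 1
G(4) = mex{1} = 0
G(5) = mex{0,0} = 1
G(6) = mex{1,1} = 0
G(7) = mex{0,0,0} = 1
G(8) = mex{1,1,1} = 0
G(9) = mex{0,0,0} = 1
G(10) = mex{1,1,1} = 0
G(11) = mex{0,0,0} = 1
G_A(11) = 1.
Heap B, S = {1, 9}:
G(0) = 0
G(1) = mex{0} = 1
G(2) = mex{1} = 0
G(3) = mex{0} = 1
G(4) = mex{1} = 0
G(5) = mex{0} = 1
G(6) = mex{1} = 0
G(7) = mex{0} = 1
G(8) = mex{1} = 0
G(9) = mex{0,0} = 1
G(10) = mex{1,1} = 0
G(11) = mex{0,0} = 1
G(12) = mex{1,1} = 0
G(13) = mex{0,0} = 1
G(14) = mex{1,1} = 0
G(15) = mex{0,0} = 1
G(16) = mex{1,1} = 0
G(17) = mex{0,0} = 1
G(18) = mex{1,1} = 0
G(19) = mex{0,0} = 1
G(20) = mex{1,1} = 0
G(21) = mex{0,0} = 1
G_B(21) = 1.
Combined Grundy value = 1 ⊕ 1 = 0.
A winning move leaves total XOR = 0, i.e. changes one component's Grundy value g to g ⊕ X where X is the current total.
Heap A: target g' = 1⊕0 = 1, but every legal move changes the Grundy value (mex property), so 0 moves.
Heap B: target g' = 1⊕0 = 1, but every legal move changes the Grundy value (mex property), so 0 moves.

0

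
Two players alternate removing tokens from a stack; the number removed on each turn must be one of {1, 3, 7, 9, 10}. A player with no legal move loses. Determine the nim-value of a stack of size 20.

1

G(0) = 0
G(1) = mex{0} = 1
G(2) = mex{1} = 0
G(3) = mex{0,0} = 1
G(4) = mex{1,1} = 0
G(5) = mex{0,0} = 1
G(6) = mex{1,1} = 0
G(7) = mex{0,0,0} = 1
G(8) = mex{1,1,1} = 0
G(9) = mex{0,0,0,0} = 1
G(10) = mex{1,1,1,1,0} = 2
G(11) = mex{2,0,0,0,1} = 3
G(12) = mex{3,1,1,1,0} = 2
G(13) = mex{2,2,0,0,1} = 3
G(14) = mex{3,3,1,1,0} = 2
G(15) = mex{2,2,0,0,1} = 3
G(16) = mex{3,3,1,1,0} = 2
G(17) = mex{2,2,2,0,1} = 3
G(18) = mex{3,3,3,1,0} = 2
G(19) = mex{2,2,2,2,1} = 0
G(20) = mex{0,3,3,3,2} = 1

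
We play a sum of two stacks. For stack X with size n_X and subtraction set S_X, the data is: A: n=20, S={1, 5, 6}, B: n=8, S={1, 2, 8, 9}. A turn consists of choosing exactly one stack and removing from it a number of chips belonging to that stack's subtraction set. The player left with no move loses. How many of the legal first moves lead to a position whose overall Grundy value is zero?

Stack A, S = {1, 5, 6}:
G(0) = 0
G(1) = mex{0} = 1
G(2) = mex{1} = 0
G(3) = mex{0} = 1
G(4) = mex{1} = 0
G(5) = mex{0,0} = 1
G(6) = mex{1,1,0} = 2
G(7) = mex{2,0,1} = 3
G(8) = mex{3,1,0} = 2
G(9) = mex{2,0,1} = 3
G(10) = mex{3,1,0} = 2
G(11) = mex{2,2,1} = 0
G(12) = mex{0,3,2} = 1
G(13) = mex{1,2,3} = 0
G(14) = mex{0,3,2} = 1
G(15) = mex{1,2,3} = 0
G(16) = mex{0,0,2} = 1
G(17) = mex{1,1,0} = 2
G(18) = mex{2,0,1} = 3
G(19) = mex{3,1,0} = 2
G(20) = mex{2,0,1} = 3
G_A(20) = 3.
Stack B, S = {1, 2, 8, 9}:
G(0) = 0
G(1) = mex{0} = 1
G(2) = mex{1,0} = 2
G(3) = mex{2,1} = 0
G(4) = mex{0,2} = 1
G(5) = mex{1,0} = 2
G(6) = mex{2,1} = 0
G(7) = mex{0,2} = 1
G(8) = mex{1,0,0} = 2
G_B(8) = 2.
Combined Grundy value = 3 ⊕ 2 = 1.
A winning move leaves total XOR = 0, i.e. changes one component's Grundy value g to g ⊕ X where X is the current total.
Stack A: need g' = 3⊕1 = 2. Options: 20−1→G=2, 20−5→G=0, 20−6→G=1. Hits: 1.
Stack B: need g' = 2⊕1 = 3. Options: 8−1→G=1, 8−2→G=0, 8−8→G=0. Hits: 0.

1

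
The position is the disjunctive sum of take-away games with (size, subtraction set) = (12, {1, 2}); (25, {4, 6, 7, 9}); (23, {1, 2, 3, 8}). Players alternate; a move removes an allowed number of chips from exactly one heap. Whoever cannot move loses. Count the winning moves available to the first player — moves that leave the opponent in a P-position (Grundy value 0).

Heap A, S = {1, 2}:
G(0) = 0
G(1) = mex{0} = 1
G(2) = mex{1,0} = 2
G(3) = mex{2,1} = 0
G(4) = mex{0,2} = 1
G(5) = mex{1,0} = 2
G(6) = mex{2,1} = 0
G(7) = mex{0,2} = 1
G(8) = mex{1,0} = 2
G(9) = mex{2,1} = 0
G(10) = mex{0,2} = 1
G(11) = mex{1,0} = 2
G(12) = mex{2,1} = 0
G_A(12) = 0.
Heap B, S = {4, 6, 7, 9}:
n :  0  1  2  3  4  5  6  7  8  9 10 11 12 13 14 15 16 17 18 19 20 21 22 23 24 25
G :  0  0  0  0  1  1  1  1  2  2  2  2  3  0  0  0  0  1  1  1  1  2  2  2  2  3
G_B(25) = 3.
Heap C, S = {1, 2, 3, 8}:
n :  0  1  2  3  4  5  6  7  8  9 10 11 12 13 14 15 16 17 18 19 20 21 22 23
G :  0  1  2  3  0  1  2  3  4  0  1  2  3  0  1  2  3  4  0  1  2  3  0  1
G_C(23) = 1.
Combined Grundy value = 0 ⊕ 3 ⊕ 1 = 2.
A winning move leaves total XOR = 0, i.e. changes one component's Grundy value g to g ⊕ X where X is the current total.
Heap A: need g' = 0⊕2 = 2. Options: 12−1→G=2, 12−2→G=1. Hits: 1.
Heap B: need g' = 3⊕2 = 1. Options: 25−4→G=2, 25−6→G=1, 25−7→G=1, 25−9→G=0. Hits: 2.
Heap C: need g' = 1⊕2 = 3. Options: 23−1→G=0, 23−2→G=3, 23−3→G=2, 23−8→G=2. Hits: 1.

4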